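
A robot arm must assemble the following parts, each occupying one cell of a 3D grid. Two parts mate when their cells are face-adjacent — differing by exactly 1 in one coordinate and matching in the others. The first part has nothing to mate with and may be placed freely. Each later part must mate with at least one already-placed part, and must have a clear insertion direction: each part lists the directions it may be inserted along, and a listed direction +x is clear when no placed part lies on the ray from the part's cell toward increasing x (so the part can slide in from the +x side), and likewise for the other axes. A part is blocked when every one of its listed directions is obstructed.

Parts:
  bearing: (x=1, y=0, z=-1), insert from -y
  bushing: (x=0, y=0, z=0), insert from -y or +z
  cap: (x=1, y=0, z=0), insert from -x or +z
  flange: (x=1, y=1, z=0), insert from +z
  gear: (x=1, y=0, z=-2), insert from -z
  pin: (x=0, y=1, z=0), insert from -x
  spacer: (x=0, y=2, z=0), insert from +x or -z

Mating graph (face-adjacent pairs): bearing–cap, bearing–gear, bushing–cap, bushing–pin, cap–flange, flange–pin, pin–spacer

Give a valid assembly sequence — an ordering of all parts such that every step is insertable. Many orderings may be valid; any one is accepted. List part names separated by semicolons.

1. flange@(1, 1, 0) [+z clear] — {flange}
2. pin@(0, 1, 0) [-x clear] — {flange, pin}
3. bushing@(0, 0, 0) [-y clear] — {bushing, flange, pin}
4. cap@(1, 0, 0) [+z clear] — {bushing, cap, flange, pin}
5. bearing@(1, 0, -1) [-y clear] — {bearing, bushing, cap, flange, pin}
6. spacer@(0, 2, 0) [+x clear] — {bearing, bushing, cap, flange, pin, spacer}
7. gear@(1, 0, -2) [-z clear] — {bearing, bushing, cap, flange, gear, pin, spacer}

flange; pin; bushing; cap; bearing; spacer; gear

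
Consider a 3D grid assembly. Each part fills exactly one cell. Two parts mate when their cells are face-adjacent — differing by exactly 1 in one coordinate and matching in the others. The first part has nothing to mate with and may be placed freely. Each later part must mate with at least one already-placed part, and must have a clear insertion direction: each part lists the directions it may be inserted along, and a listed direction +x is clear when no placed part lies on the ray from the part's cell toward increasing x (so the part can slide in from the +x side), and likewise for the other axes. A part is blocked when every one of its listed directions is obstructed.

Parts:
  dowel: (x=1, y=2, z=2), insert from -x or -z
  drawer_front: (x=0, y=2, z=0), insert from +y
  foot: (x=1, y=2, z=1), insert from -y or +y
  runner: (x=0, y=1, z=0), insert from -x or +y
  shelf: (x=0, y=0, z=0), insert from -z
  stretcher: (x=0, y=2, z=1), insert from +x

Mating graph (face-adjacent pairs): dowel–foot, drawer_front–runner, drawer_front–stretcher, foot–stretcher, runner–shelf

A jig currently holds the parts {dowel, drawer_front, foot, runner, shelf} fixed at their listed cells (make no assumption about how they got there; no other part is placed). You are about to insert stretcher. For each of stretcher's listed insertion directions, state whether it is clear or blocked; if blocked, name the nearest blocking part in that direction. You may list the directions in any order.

+x: blocked by foot

+x: nearest on ray is foot@(1, 2, 1) ⇒ blocked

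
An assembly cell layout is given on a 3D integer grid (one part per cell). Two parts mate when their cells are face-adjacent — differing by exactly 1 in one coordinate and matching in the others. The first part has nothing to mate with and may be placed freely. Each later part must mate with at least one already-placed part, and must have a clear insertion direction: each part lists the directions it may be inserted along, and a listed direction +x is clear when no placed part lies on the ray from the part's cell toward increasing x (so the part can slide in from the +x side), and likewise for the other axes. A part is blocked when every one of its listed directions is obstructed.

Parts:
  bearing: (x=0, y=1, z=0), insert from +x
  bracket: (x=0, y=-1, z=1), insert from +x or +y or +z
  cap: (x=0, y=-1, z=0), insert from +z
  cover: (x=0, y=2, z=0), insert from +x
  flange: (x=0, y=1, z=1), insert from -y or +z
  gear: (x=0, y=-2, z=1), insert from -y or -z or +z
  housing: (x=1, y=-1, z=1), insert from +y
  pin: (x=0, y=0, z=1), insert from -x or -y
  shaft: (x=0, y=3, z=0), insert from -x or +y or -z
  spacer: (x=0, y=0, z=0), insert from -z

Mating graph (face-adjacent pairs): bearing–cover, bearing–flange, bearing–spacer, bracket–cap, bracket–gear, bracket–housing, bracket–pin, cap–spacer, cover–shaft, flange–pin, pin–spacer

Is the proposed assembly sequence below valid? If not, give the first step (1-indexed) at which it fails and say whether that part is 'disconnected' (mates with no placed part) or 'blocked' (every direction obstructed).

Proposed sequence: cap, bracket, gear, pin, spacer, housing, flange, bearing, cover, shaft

1. cap@(0, -1, 0) [+z clear] — {cap}
2. bracket@(0, -1, 1) [+x clear] — {bracket, cap}
3. gear@(0, -2, 1) [-y clear] — {bracket, cap, gear}
4. pin@(0, 0, 1) [-x clear] — {bracket, cap, gear, pin}
5. spacer@(0, 0, 0) [-z clear] — {bracket, cap, gear, pin, spacer}
6. housing@(1, -1, 1) [+y clear] — {bracket, cap, gear, housing, pin, spacer}
7. flange@(0, 1, 1) [+z clear] — {bracket, cap, flange, gear, housing, pin, spacer}
8. bearing@(0, 1, 0) [+x clear] — {bearing, bracket, cap, flange, gear, housing, pin, spacer}
9. cover@(0, 2, 0) [+x clear] — {bearing, bracket, cap, cover, flange, gear, housing, pin, spacer}
10. shaft@(0, 3, 0) [-x clear] — {bearing, bracket, cap, cover, flange, gear, housing, pin, shaft, spacer}

Valid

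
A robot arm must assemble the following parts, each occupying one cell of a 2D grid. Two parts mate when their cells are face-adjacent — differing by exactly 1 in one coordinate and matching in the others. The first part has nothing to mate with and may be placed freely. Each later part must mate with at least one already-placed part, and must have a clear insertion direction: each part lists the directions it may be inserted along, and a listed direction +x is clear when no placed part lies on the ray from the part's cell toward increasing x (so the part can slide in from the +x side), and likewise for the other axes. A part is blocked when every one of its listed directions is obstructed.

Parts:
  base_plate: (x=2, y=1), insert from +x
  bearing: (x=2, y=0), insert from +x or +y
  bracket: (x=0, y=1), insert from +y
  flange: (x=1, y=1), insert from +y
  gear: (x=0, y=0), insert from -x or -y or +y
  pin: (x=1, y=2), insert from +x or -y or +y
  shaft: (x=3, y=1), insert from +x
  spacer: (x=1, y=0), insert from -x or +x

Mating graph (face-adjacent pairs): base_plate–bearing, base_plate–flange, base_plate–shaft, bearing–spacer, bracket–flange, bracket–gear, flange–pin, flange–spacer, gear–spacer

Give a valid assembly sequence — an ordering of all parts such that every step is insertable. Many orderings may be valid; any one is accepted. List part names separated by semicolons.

1. bracket@(0, 1) [+y clear] — {bracket}
2. gear@(0, 0) [-x clear] — {bracket, gear}
3. spacer@(1, 0) [+x clear] — {bracket, gear, spacer}
4. flange@(1, 1) [+y clear] — {bracket, flange, gear, spacer}
5. base_plate@(2, 1) [+x clear] — {base_plate, bracket, flange, gear, spacer}
6. shaft@(3, 1) [+x clear] — {base_plate, bracket, flange, gear, shaft, spacer}
7. bearing@(2, 0) [+x clear] — {base_plate, bearing, bracket, flange, gear, shaft, spacer}
8. pin@(1, 2) [+x clear] — {base_plate, bearing, bracket, flange, gear, pin, shaft, spacer}

bracket; gear; spacer; flange; base_plate; shaft; bearing; pin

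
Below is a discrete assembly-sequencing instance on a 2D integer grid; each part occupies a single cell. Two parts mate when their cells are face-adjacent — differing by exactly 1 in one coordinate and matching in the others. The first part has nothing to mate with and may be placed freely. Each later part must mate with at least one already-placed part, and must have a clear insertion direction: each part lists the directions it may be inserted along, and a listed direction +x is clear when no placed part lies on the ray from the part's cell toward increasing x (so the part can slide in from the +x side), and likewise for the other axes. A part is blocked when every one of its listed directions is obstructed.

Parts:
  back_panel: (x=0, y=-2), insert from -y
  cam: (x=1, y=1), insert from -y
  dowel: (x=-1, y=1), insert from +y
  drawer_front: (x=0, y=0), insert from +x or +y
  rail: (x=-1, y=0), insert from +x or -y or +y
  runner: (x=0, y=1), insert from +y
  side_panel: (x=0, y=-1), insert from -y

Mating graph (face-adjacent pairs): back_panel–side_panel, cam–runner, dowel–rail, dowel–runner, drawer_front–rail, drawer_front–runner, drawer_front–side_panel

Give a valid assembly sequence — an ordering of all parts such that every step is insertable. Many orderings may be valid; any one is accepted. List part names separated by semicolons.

rail; dowel; runner; cam; drawer_front; side_panel; back_panel

1. rail@(-1, 0) [+x clear] — {rail}
2. dowel@(-1, 1) [+y clear] — {dowel, rail}
3. runner@(0, 1) [+y clear] — {dowel, rail, runner}
4. cam@(1, 1) [-y clear] — {cam, dowel, rail, runner}
5. drawer_front@(0, 0) [+x clear] — {cam, dowel, drawer_front, rail, runner}
6. side_panel@(0, -1) [-y clear] — {cam, dowel, drawer_front, rail, runner, side_panel}
7. back_panel@(0, -2) [-y clear] — {back_panel, cam, dowel, drawer_front, rail, runner, side_panel}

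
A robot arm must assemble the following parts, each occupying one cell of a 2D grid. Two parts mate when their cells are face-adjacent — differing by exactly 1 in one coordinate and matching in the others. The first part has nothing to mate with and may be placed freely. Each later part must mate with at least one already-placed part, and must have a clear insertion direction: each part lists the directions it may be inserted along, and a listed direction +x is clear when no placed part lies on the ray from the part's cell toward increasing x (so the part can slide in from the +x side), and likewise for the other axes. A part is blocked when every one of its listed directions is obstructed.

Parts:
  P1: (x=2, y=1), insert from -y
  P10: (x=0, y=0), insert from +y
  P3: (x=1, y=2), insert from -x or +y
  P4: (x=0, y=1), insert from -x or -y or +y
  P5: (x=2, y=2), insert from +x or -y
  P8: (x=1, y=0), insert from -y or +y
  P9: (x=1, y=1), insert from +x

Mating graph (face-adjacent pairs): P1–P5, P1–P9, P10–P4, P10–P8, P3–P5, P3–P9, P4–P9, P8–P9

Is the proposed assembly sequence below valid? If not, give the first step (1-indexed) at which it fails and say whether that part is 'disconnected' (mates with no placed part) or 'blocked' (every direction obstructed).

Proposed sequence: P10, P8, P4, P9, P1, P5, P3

1. P10@(0, 0) [+y clear] — {P10}
2. P8@(1, 0) [-y clear] — {P10, P8}
3. P4@(0, 1) [-x clear] — {P10, P4, P8}
4. P9@(1, 1) [+x clear] — {P10, P4, P8, P9}
5. P1@(2, 1) [-y clear] — {P1, P10, P4, P8, P9}
6. P5@(2, 2) [+x clear] — {P1, P10, P4, P5, P8, P9}
7. P3@(1, 2) [-x clear] — {P1, P10, P3, P4, P5, P8, P9}

Valid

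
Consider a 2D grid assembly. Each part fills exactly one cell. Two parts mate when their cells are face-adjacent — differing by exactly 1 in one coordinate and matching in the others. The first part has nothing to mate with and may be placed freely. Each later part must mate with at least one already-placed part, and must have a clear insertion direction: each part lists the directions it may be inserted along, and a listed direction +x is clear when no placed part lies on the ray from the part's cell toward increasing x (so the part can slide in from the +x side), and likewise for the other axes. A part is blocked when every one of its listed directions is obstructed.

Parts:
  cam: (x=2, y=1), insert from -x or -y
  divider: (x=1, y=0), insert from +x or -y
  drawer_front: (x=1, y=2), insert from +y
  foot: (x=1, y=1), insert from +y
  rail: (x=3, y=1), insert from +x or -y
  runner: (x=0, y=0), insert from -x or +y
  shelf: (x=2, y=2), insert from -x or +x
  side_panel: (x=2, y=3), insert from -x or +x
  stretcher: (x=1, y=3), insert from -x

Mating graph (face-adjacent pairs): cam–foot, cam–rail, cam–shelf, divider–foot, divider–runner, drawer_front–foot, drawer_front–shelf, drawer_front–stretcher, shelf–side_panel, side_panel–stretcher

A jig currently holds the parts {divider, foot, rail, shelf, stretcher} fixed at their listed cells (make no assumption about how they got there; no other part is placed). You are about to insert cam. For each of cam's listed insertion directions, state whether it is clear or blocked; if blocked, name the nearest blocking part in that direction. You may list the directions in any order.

-x: blocked by foot; -y: clear

-x: nearest on ray is foot@(1, 1) ⇒ blocked
-y: ray from cam(2, 1) has no placed part ⇒ clear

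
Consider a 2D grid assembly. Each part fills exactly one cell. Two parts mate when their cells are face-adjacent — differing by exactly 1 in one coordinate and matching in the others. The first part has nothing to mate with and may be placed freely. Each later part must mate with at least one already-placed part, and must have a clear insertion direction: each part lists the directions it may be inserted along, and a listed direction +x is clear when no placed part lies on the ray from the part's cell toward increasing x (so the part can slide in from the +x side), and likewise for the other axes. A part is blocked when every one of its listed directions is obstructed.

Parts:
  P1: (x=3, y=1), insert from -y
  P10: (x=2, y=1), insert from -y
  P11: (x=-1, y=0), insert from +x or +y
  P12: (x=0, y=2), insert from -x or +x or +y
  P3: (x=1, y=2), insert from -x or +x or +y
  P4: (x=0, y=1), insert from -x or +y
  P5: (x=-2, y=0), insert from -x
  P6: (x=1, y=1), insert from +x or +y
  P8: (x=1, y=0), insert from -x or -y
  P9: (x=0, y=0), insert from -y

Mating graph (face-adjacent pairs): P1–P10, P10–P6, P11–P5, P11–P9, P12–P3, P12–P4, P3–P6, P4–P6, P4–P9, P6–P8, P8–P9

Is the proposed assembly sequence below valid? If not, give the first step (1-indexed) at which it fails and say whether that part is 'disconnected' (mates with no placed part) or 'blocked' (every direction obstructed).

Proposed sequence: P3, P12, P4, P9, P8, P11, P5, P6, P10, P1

Valid

1. P3@(1, 2) [-x clear] — {P3}
2. P12@(0, 2) [-x clear] — {P12, P3}
3. P4@(0, 1) [-x clear] — {P12, P3, P4}
4. P9@(0, 0) [-y clear] — {P12, P3, P4, P9}
5. P8@(1, 0) [-y clear] — {P12, P3, P4, P8, P9}
6. P11@(-1, 0) [+y clear] — {P11, P12, P3, P4, P8, P9}
7. P5@(-2, 0) [-x clear] — {P11, P12, P3, P4, P5, P8, P9}
8. P6@(1, 1) [+x clear] — {P11, P12, P3, P4, P5, P6, P8, P9}
9. P10@(2, 1) [-y clear] — {P10, P11, P12, P3, P4, P5, P6, P8, P9}
10. P1@(3, 1) [-y clear] — {P1, P10, P11, P12, P3, P4, P5, P6, P8, P9}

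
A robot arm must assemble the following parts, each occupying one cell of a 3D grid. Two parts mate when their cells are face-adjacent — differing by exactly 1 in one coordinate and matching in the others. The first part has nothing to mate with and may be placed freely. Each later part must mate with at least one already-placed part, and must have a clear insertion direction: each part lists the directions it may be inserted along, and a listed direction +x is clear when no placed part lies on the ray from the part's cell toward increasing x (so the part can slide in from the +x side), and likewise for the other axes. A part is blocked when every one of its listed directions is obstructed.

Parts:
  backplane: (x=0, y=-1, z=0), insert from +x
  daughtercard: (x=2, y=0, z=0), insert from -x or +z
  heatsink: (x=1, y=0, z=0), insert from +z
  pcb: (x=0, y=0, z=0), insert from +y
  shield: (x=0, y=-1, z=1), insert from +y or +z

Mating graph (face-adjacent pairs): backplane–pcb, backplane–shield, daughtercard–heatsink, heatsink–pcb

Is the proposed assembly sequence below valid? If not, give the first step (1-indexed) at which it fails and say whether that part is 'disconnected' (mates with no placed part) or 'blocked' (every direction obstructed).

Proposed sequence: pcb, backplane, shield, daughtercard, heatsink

1. pcb@(0, 0, 0) [+y clear] — {pcb}
2. backplane@(0, -1, 0) [+x clear] — {backplane, pcb}
3. shield@(0, -1, 1) [+y clear] — {backplane, pcb, shield}
4. daughtercard@(2, 0, 0) — no placed neighbour ⇒ disconnected

Invalid at step 4 (disconnected)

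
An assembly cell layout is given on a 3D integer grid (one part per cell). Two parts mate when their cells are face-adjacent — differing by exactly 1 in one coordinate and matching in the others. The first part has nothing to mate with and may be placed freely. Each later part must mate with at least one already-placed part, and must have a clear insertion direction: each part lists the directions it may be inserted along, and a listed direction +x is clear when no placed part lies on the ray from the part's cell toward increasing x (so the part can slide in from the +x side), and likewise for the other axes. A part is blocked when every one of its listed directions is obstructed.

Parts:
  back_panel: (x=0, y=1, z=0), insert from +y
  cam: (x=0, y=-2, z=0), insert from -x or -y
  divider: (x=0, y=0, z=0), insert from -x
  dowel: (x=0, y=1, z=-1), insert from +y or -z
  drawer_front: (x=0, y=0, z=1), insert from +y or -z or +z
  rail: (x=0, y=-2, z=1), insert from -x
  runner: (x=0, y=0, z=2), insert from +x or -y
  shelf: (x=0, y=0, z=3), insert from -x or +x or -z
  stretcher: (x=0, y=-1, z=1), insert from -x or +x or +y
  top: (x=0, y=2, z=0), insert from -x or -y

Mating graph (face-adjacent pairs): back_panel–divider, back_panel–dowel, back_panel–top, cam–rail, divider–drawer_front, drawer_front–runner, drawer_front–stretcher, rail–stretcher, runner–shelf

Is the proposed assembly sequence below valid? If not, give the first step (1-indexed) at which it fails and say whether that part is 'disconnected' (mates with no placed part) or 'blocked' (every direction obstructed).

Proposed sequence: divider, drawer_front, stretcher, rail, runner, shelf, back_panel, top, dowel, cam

1. divider@(0, 0, 0) [-x clear] — {divider}
2. drawer_front@(0, 0, 1) [+y clear] — {divider, drawer_front}
3. stretcher@(0, -1, 1) [-x clear] — {divider, drawer_front, stretcher}
4. rail@(0, -2, 1) [-x clear] — {divider, drawer_front, rail, stretcher}
5. runner@(0, 0, 2) [+x clear] — {divider, drawer_front, rail, runner, stretcher}
6. shelf@(0, 0, 3) [-x clear] — {divider, drawer_front, rail, runner, shelf, stretcher}
7. back_panel@(0, 1, 0) [+y clear] — {back_panel, divider, drawer_front, rail, runner, shelf, stretcher}
8. top@(0, 2, 0) [-x clear] — {back_panel, divider, drawer_front, rail, runner, shelf, stretcher, top}
9. dowel@(0, 1, -1) [+y clear] — {back_panel, divider, dowel, drawer_front, rail, runner, shelf, stretcher, top}
10. cam@(0, -2, 0) [-x clear] — {back_panel, cam, divider, dowel, drawer_front, rail, runner, shelf, stretcher, top}

Valid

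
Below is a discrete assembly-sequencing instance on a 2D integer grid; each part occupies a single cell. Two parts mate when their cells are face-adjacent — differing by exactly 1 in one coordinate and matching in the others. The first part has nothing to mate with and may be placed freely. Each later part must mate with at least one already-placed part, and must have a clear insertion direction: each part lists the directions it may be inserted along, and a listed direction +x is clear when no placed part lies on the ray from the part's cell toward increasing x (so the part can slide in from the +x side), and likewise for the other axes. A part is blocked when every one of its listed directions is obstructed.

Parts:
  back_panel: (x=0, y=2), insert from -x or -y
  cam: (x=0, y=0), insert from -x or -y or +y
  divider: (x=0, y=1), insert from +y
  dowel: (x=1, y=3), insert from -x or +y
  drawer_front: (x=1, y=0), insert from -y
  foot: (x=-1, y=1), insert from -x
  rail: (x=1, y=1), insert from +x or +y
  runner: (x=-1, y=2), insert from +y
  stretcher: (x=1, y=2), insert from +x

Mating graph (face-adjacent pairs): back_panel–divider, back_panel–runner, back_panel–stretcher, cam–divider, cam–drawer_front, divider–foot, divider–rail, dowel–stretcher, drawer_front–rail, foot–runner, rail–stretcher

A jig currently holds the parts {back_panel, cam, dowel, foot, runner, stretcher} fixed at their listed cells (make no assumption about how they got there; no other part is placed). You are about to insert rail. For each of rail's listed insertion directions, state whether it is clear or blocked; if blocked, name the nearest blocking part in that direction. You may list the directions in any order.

+x: ray from rail(1, 1) has no placed part ⇒ clear
+y: nearest on ray is stretcher@(1, 2) ⇒ blocked

+x: clear; +y: blocked by stretcher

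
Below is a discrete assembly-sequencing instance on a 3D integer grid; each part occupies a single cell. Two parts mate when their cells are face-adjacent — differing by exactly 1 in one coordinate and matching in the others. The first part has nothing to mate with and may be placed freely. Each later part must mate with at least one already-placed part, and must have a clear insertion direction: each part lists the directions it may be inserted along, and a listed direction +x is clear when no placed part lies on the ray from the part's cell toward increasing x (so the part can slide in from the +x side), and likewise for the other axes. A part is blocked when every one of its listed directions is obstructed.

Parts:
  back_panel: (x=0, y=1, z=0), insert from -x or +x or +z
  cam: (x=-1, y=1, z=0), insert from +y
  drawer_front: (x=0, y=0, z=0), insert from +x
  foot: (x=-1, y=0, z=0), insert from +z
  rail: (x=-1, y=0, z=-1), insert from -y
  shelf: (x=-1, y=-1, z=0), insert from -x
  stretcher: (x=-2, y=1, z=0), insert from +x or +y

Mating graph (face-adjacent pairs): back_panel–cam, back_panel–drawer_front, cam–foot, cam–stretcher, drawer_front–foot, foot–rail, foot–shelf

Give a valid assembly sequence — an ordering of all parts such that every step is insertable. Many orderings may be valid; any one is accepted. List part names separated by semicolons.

1. shelf@(-1, -1, 0) [-x clear] — {shelf}
2. foot@(-1, 0, 0) [+z clear] — {foot, shelf}
3. drawer_front@(0, 0, 0) [+x clear] — {drawer_front, foot, shelf}
4. rail@(-1, 0, -1) [-y clear] — {drawer_front, foot, rail, shelf}
5. back_panel@(0, 1, 0) [-x clear] — {back_panel, drawer_front, foot, rail, shelf}
6. cam@(-1, 1, 0) [+y clear] — {back_panel, cam, drawer_front, foot, rail, shelf}
7. stretcher@(-2, 1, 0) [+y clear] — {back_panel, cam, drawer_front, foot, rail, shelf, stretcher}

shelf; foot; drawer_front; rail; back_panel; cam; stretcher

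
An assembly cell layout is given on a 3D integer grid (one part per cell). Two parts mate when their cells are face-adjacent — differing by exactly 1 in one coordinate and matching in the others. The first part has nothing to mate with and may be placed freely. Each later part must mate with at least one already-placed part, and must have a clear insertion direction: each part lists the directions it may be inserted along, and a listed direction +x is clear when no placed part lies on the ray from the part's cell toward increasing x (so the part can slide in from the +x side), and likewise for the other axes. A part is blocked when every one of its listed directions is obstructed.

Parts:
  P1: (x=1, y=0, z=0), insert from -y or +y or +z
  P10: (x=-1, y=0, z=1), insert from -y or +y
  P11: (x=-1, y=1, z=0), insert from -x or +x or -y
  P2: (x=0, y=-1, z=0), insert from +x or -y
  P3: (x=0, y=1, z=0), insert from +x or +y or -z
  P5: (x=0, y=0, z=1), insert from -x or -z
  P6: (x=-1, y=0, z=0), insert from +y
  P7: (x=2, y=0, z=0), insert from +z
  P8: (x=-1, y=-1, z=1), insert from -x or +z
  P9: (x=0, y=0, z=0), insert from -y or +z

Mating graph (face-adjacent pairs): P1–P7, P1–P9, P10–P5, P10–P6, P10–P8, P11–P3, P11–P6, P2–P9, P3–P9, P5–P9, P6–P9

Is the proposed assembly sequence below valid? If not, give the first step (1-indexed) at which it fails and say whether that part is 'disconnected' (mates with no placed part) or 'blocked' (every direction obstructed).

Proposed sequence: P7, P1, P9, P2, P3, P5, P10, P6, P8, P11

1. P7@(2, 0, 0) [+z clear] — {P7}
2. P1@(1, 0, 0) [-y clear] — {P1, P7}
3. P9@(0, 0, 0) [-y clear] — {P1, P7, P9}
4. P2@(0, -1, 0) [+x clear] — {P1, P2, P7, P9}
5. P3@(0, 1, 0) [+x clear] — {P1, P2, P3, P7, P9}
6. P5@(0, 0, 1) [-x clear] — {P1, P2, P3, P5, P7, P9}
7. P10@(-1, 0, 1) [-y clear] — {P1, P10, P2, P3, P5, P7, P9}
8. P6@(-1, 0, 0) [+y clear] — {P1, P10, P2, P3, P5, P6, P7, P9}
9. P8@(-1, -1, 1) [-x clear] — {P1, P10, P2, P3, P5, P6, P7, P8, P9}
10. P11@(-1, 1, 0) [-x clear] — {P1, P10, P11, P2, P3, P5, P6, P7, P8, P9}

Valid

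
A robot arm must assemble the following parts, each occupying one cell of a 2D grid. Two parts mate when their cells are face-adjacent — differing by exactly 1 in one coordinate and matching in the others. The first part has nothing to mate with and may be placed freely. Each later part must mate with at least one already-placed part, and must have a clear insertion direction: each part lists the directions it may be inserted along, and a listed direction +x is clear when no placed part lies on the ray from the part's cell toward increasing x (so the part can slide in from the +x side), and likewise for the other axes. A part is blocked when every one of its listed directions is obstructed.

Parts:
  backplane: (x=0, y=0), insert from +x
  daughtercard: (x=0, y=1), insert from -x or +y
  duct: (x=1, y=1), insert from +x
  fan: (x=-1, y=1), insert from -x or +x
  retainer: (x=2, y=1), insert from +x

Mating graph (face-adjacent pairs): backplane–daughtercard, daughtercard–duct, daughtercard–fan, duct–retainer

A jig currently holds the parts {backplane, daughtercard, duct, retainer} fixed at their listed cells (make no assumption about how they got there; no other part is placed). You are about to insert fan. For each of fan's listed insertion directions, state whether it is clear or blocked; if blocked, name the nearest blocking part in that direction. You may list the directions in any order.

-x: ray from fan(-1, 1) has no placed part ⇒ clear
+x: nearest on ray is daughtercard@(0, 1) ⇒ blocked

+x: blocked by daughtercard; -x: clear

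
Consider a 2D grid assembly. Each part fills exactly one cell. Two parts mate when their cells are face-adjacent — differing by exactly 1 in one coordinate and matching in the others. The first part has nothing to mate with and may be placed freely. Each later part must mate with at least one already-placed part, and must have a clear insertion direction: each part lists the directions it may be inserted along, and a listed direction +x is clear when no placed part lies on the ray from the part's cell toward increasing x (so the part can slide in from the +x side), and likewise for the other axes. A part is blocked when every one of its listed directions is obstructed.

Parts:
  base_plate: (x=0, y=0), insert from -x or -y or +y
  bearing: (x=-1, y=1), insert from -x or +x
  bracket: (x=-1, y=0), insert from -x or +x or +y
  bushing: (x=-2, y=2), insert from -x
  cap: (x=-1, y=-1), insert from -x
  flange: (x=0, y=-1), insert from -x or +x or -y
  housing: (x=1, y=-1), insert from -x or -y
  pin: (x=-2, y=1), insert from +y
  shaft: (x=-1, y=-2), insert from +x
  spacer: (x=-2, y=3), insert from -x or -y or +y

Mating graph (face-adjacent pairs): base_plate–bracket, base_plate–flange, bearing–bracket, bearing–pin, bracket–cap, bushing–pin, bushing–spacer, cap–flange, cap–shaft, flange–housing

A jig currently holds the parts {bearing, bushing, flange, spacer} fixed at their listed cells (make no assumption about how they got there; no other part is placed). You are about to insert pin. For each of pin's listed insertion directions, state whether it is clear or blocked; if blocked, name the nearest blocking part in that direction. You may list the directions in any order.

+y: nearest on ray is bushing@(-2, 2) ⇒ blocked

+y: blocked by bushing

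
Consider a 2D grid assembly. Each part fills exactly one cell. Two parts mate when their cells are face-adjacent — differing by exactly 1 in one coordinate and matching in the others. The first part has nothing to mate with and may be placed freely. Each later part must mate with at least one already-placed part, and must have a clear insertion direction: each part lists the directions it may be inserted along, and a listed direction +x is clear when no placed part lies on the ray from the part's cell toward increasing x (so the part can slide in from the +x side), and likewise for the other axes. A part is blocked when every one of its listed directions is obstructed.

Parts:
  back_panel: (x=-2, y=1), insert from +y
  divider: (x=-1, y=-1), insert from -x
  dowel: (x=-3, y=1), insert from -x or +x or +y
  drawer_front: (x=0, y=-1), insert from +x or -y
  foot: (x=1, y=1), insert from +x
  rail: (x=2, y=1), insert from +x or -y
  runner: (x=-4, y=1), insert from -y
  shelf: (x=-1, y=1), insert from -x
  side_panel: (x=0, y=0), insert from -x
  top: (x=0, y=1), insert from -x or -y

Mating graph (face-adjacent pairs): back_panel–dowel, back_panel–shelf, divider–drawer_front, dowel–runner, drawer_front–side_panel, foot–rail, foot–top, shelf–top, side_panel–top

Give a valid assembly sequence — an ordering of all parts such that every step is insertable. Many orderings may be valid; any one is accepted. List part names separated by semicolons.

side_panel; drawer_front; divider; top; shelf; back_panel; dowel; foot; rail; runner

1. side_panel@(0, 0) [-x clear] — {side_panel}
2. drawer_front@(0, -1) [+x clear] — {drawer_front, side_panel}
3. divider@(-1, -1) [-x clear] — {divider, drawer_front, side_panel}
4. top@(0, 1) [-x clear] — {divider, drawer_front, side_panel, top}
5. shelf@(-1, 1) [-x clear] — {divider, drawer_front, shelf, side_panel, top}
6. back_panel@(-2, 1) [+y clear] — {back_panel, divider, drawer_front, shelf, side_panel, top}
7. dowel@(-3, 1) [-x clear] — {back_panel, divider, dowel, drawer_front, shelf, side_panel, top}
8. foot@(1, 1) [+x clear] — {back_panel, divider, dowel, drawer_front, foot, shelf, side_panel, top}
9. rail@(2, 1) [+x clear] — {back_panel, divider, dowel, drawer_front, foot, rail, shelf, side_panel, top}
10. runner@(-4, 1) [-y clear] — {back_panel, divider, dowel, drawer_front, foot, rail, runner, shelf, side_panel, top}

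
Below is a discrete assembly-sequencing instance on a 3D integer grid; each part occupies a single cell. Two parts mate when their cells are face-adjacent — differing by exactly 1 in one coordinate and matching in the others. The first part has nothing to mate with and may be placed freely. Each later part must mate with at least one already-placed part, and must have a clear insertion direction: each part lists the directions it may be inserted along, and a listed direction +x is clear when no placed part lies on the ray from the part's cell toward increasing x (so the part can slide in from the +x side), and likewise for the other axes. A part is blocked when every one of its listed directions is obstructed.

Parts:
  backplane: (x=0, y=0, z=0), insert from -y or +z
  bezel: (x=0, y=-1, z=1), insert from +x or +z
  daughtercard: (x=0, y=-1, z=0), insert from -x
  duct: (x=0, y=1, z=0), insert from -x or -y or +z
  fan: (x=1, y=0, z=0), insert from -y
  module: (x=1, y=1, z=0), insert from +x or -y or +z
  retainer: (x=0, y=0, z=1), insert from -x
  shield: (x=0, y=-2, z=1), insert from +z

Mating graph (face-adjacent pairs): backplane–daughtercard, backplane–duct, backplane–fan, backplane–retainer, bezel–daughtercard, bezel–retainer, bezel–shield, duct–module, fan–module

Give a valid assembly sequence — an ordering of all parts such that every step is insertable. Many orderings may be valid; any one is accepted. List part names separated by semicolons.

duct; module; fan; backplane; daughtercard; bezel; retainer; shield

1. duct@(0, 1, 0) [-x clear] — {duct}
2. module@(1, 1, 0) [+x clear] — {duct, module}
3. fan@(1, 0, 0) [-y clear] — {duct, fan, module}
4. backplane@(0, 0, 0) [-y clear] — {backplane, duct, fan, module}
5. daughtercard@(0, -1, 0) [-x clear] — {backplane, daughtercard, duct, fan, module}
6. bezel@(0, -1, 1) [+x clear] — {backplane, bezel, daughtercard, duct, fan, module}
7. retainer@(0, 0, 1) [-x clear] — {backplane, bezel, daughtercard, duct, fan, module, retainer}
8. shield@(0, -2, 1) [+z clear] — {backplane, bezel, daughtercard, duct, fan, module, retainer, shield}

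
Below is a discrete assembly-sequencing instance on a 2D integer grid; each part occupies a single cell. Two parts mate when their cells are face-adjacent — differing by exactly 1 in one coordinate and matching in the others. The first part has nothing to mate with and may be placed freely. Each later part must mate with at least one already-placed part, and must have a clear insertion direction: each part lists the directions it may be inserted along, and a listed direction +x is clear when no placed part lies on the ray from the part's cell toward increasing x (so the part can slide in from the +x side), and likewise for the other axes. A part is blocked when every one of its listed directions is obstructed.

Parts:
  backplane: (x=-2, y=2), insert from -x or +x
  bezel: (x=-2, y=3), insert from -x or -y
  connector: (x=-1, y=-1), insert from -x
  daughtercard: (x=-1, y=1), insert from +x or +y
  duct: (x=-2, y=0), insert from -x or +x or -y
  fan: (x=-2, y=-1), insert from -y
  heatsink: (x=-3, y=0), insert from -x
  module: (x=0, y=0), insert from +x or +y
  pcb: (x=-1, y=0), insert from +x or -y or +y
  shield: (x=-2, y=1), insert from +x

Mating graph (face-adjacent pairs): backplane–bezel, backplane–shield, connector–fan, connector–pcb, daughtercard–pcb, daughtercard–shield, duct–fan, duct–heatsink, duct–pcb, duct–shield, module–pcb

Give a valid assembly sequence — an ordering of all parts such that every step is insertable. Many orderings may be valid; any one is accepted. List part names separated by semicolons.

1. duct@(-2, 0) [-x clear] — {duct}
2. heatsink@(-3, 0) [-x clear] — {duct, heatsink}
3. pcb@(-1, 0) [+x clear] — {duct, heatsink, pcb}
4. connector@(-1, -1) [-x clear] — {connector, duct, heatsink, pcb}
5. fan@(-2, -1) [-y clear] — {connector, duct, fan, heatsink, pcb}
6. shield@(-2, 1) [+x clear] — {connector, duct, fan, heatsink, pcb, shield}
7. daughtercard@(-1, 1) [+x clear] — {connector, daughtercard, duct, fan, heatsink, pcb, shield}
8. backplane@(-2, 2) [-x clear] — {backplane, connector, daughtercard, duct, fan, heatsink, pcb, shield}
9. bezel@(-2, 3) [-x clear] — {backplane, bezel, connector, daughtercard, duct, fan, heatsink, pcb, shield}
10. module@(0, 0) [+x clear] — {backplane, bezel, connector, daughtercard, duct, fan, heatsink, module, pcb, shield}

duct; heatsink; pcb; connector; fan; shield; daughtercard; backplane; bezel; module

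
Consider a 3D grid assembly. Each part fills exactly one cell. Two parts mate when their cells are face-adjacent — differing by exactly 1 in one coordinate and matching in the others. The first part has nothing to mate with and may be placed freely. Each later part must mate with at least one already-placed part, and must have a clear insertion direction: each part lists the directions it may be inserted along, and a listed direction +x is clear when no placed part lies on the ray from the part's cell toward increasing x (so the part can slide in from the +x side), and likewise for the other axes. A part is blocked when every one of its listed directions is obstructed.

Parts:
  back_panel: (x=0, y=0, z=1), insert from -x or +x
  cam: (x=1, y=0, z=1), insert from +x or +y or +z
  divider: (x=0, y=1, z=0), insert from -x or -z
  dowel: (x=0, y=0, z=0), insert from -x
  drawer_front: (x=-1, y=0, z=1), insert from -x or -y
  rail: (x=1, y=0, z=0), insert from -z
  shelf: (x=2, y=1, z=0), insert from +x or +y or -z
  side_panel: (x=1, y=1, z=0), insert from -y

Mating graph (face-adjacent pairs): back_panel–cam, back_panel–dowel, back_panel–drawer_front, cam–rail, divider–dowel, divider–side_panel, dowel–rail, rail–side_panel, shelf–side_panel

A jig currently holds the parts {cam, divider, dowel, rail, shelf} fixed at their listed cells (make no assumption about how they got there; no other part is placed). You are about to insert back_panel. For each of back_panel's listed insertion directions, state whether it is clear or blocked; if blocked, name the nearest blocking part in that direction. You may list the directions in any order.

+x: blocked by cam; -x: clear

-x: ray from back_panel(0, 0, 1) has no placed part ⇒ clear
+x: nearest on ray is cam@(1, 0, 1) ⇒ blocked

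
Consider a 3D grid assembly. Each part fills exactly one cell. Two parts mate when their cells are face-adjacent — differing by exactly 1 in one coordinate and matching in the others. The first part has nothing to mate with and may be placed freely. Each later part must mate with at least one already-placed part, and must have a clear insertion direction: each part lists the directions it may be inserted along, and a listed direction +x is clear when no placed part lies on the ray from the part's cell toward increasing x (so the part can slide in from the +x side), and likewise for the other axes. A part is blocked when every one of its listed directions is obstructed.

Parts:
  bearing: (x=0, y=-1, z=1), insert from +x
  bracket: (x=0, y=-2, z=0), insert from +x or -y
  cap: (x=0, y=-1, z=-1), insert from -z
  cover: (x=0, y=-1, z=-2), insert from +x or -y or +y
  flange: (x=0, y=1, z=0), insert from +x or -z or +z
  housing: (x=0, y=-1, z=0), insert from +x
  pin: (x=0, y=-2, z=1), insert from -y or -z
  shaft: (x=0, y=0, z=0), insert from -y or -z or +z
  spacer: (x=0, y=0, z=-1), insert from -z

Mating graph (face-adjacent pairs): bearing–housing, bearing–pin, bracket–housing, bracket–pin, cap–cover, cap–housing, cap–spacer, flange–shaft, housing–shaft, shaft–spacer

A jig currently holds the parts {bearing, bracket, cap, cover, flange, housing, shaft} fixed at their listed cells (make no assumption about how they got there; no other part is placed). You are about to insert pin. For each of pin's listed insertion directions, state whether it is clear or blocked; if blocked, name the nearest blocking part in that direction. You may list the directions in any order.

-y: clear; -z: blocked by bracket

-y: ray from pin(0, -2, 1) has no placed part ⇒ clear
-z: nearest on ray is bracket@(0, -2, 0) ⇒ blocked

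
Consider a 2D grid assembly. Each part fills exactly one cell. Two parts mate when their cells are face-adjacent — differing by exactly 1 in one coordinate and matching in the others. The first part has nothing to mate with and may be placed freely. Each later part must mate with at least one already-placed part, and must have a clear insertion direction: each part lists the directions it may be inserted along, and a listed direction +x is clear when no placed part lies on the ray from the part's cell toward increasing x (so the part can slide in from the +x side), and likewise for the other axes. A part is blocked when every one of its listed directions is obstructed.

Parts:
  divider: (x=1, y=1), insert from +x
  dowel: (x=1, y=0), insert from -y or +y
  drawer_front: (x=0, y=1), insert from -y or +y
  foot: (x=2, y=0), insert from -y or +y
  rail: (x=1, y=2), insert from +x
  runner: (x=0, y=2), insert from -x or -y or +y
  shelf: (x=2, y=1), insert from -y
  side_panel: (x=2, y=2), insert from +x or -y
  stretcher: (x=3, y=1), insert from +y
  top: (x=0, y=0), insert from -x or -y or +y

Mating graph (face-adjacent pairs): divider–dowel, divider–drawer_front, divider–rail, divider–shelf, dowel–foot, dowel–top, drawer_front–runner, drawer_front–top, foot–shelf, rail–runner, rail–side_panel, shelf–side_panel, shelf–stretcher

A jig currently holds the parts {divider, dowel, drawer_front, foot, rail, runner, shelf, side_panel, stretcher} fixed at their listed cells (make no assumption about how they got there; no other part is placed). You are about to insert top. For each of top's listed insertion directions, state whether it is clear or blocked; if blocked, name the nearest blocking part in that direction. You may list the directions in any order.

+y: blocked by drawer_front; -x: clear; -y: clear

-x: ray from top(0, 0) has no placed part ⇒ clear
-y: ray from top(0, 0) has no placed part ⇒ clear
+y: nearest on ray is drawer_front@(0, 1) ⇒ blocked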